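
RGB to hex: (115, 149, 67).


R = 115 → 73 (hex)
G = 149 → 95 (hex)
B = 67 → 43 (hex)
Hex = #739543


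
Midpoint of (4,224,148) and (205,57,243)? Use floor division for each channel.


Midpoint: each channel = ⌊(C₁+C₂)/2⌋
R: ⌊(4+205)/2⌋ = 104
G: ⌊(224+57)/2⌋ = 140
B: ⌊(148+243)/2⌋ = 195
= RGB(104, 140, 195)


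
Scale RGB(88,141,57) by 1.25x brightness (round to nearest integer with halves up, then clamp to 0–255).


Multiply each channel by 1.25, round half up, clamp to [0, 255]
R: 88×1.25 = 110
G: 141×1.25 = 176.25 → round → 176
B: 57×1.25 = 71.25 → round → 71
= RGB(110, 176, 71)


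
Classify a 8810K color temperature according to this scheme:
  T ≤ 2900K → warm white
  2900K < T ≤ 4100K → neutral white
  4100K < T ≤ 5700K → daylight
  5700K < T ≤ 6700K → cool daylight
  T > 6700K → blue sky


Temperature: 8810K
8810K > 6700K → blue sky
Classification: blue sky


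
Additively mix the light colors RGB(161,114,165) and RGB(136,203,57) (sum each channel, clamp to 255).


Additive: each channel = min(255, C₁+C₂)
R: 161+136 = 297 → 255
G: 114+203 = 317 → 255
B: 165+57 = 222 → 222
= RGB(255, 255, 222)


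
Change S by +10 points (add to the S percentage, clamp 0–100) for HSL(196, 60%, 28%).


Original S = 60%
Adjustment = +10 percentage points
New S = 60 + (10) = 70
Clamp to [0, 100] → 70
= HSL(196°, 70%, 28%)


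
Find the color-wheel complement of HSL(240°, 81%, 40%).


Complement = opposite side of color wheel = hue + 180°
H' = (240 + 180) mod 360 = 60°
S and L unchanged.
= HSL(60°, 81%, 40%)


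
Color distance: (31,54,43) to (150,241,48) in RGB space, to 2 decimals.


d = √[(R₁-R₂)² + (G₁-G₂)² + (B₁-B₂)²]
d = √[(31-150)² + (54-241)² + (43-48)²]
d = √[14161 + 34969 + 25]
d = √49155
d ≈ 221.71


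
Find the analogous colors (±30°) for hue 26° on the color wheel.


Base hue: 26°
Left analog: (26 - 30) mod 360 = 356°
Right analog: (26 + 30) mod 360 = 56°
Analogous hues = 356° and 56°


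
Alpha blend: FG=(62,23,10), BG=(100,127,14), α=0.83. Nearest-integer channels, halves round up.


C = α×F + (1-α)×B, with 1-α = 0.17
R: 0.83×62 + 0.17×100 = 51.46 + 17.00 = 68.46 → 68
G: 0.83×23 + 0.17×127 = 19.09 + 21.59 = 40.68 → 41
B: 0.83×10 + 0.17×14 = 8.30 + 2.38 = 10.68 → 11
= RGB(68, 41, 11)


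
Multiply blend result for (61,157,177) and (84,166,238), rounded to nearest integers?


Multiply: C = A×B/255, rounded to nearest integer
R: 61×84/255 = 5124/255 ≈ 20.094 → 20
G: 157×166/255 = 26062/255 ≈ 102.204 → 102
B: 177×238/255 = 42126/255 ≈ 165.200 → 165
= RGB(20, 102, 165)


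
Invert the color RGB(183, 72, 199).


Invert: (255-R, 255-G, 255-B)
R: 255-183 = 72
G: 255-72 = 183
B: 255-199 = 56
= RGB(72, 183, 56)


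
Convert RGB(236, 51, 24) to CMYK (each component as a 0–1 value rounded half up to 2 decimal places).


R'=236/255≈0.9255, G'=51/255≈0.2000, B'=24/255≈0.0941
K = 1 - max(R',G',B') = 1 - 236/255 = 19/255 = 0.07450… → 0.07
(1-R'-K)/(1-K) simplifies to (max-R)/max with max = 236:
C = (236-236)/236 = 0/236 = 0 → 0.00
M = (236-51)/236 = 185/236 = 0.78389… → 0.78
Y = (236-24)/236 = 212/236 = 0.89830… → 0.90
= CMYK(0.00, 0.78, 0.90, 0.07)


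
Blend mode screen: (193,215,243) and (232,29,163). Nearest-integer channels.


Screen: C = 255 - (255-A)×(255-B)/255, rounded to nearest integer
R: 255 - (255-193)×(255-232)/255 = 255 - 1426/255 ≈ 255 - 5.592 = 249.408 → 249
G: 255 - (255-215)×(255-29)/255 = 255 - 9040/255 ≈ 255 - 35.451 = 219.549 → 220
B: 255 - (255-243)×(255-163)/255 = 255 - 1104/255 ≈ 255 - 4.329 = 250.671 → 251
= RGB(249, 220, 251)


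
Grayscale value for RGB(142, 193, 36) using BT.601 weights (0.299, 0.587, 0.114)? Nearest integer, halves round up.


Gray = 0.299×R + 0.587×G + 0.114×B
Gray = 0.299×142 + 0.587×193 + 0.114×36
Gray = 42.458 + 113.291 + 4.104
Gray = 159.853 → round half up → 160
Gray = 160


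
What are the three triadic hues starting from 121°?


Triadic: equally spaced at 120° intervals
H1 = 121°
H2 = (121 + 120) mod 360 = 241°
H3 = (121 + 240) mod 360 = 1°
Triadic = 121°, 241°, 1°


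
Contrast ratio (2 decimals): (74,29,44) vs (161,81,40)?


Linearize each sRGB channel c=v/255: c/12.92 if c ≤ 0.04045 else ((c+0.055)/1.055)^2.4
L = 0.2126×R_lin + 0.7152×G_lin + 0.0722×B_lin
Color 1 (74,29,44):
  R=74: 74/255≈0.2902 > 0.04045 → ((0.2902+0.055)/1.055)^2.4 ≈ 0.06848
  G=29: 29/255≈0.1137 > 0.04045 → ((0.1137+0.055)/1.055)^2.4 ≈ 0.01229
  B=44: 44/255≈0.1725 > 0.04045 → ((0.1725+0.055)/1.055)^2.4 ≈ 0.02519
  L1 = 0.2126×0.06848 + 0.7152×0.01229 + 0.0722×0.02519 ≈ 0.02516
Color 2 (161,81,40):
  R=161: 161/255≈0.6314 > 0.04045 → ((0.6314+0.055)/1.055)^2.4 ≈ 0.35640
  G=81: 81/255≈0.3176 > 0.04045 → ((0.3176+0.055)/1.055)^2.4 ≈ 0.08228
  B=40: 40/255≈0.1569 > 0.04045 → ((0.1569+0.055)/1.055)^2.4 ≈ 0.02122
  L2 = 0.2126×0.35640 + 0.7152×0.08228 + 0.0722×0.02122 ≈ 0.13615
Lighter = 0.13615, Darker = 0.02516
Ratio = (L_lighter + 0.05) / (L_darker + 0.05)
Ratio = (0.13615 + 0.05) / (0.02516 + 0.05) = 0.18615 / 0.07516 ≈ 2.4766
Ratio ≈ 2.48:1


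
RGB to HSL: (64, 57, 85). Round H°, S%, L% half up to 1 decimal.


Normalize: R'=64/255≈0.2510, G'=57/255≈0.2235, B'=85/255≈0.3333
Max=85/255, Min=57/255, Δ=Max-Min=28/255
L = (Max+Min)/2 = (85+57)/510 = 142/510 = 0.27843… → L = 27.8%
L ≤ 0.5 → S = Δ/(Max+Min) = 28/(85+57) = 28/142 = 0.19718… → S = 19.7%
(the 1/255 factors cancel in S and H, so raw channel differences can be used)
Max is B' → H = 60 × ((R-G)/Δ + 4) = 60 × ((64-57)/28 + 4)
  7/28 + 4 = 0.25 + 4 = 4.25
  H = 60 × 4.25 = 255° → H = 255.0°
= HSL(255.0°, 19.7%, 27.8%)


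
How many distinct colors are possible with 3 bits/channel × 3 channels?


Total bits = 3 bits/channel × 3 channels = 9 bits
Distinct colors = 2^9
= 512 colors


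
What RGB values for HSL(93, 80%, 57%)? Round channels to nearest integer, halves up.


H=93°, S=0.80, L=0.57
C = (1-|2L-1|)×S = (1-|0.14|)×0.80 = 0.688
H' = H/60 = 93/60 ≈ 1.5500; X = C×(1-|H' mod 2 - 1|) = 0.3096
m = L - C/2 = 0.57 - 0.344 = 0.226
Sector ⌊H'⌋ = 1 → (R',G',B') = (0.3096, 0.688, 0.0)
RGB = ((R'+m)×255, (G'+m)×255, (B'+m)×255) = (136.578, 233.07, 57.63)
Round half up → RGB(137, 233, 58)


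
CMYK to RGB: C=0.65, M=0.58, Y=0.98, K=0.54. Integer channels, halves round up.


R = 255 × (1-C) × (1-K) = 255 × 0.35 × 0.46 = 41.055 → 41
G = 255 × (1-M) × (1-K) = 255 × 0.42 × 0.46 = 49.266 → 49
B = 255 × (1-Y) × (1-K) = 255 × 0.02 × 0.46 = 2.346 → 2
= RGB(41, 49, 2)


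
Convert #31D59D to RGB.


31 → 49 (R)
D5 → 213 (G)
9D → 157 (B)
= RGB(49, 213, 157)


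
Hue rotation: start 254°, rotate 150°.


New hue = (H + rotation) mod 360
New hue = (254 + 150) mod 360
= 404 mod 360
= 44°


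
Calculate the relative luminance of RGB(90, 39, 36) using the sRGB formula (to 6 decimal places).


Linearize each channel (sRGB transfer function): c = v/255; c_lin = c/12.92 if c ≤ 0.04045, else ((c+0.055)/1.055)^2.4
  R: 90/255 ≈ 0.352941 > 0.04045 → ((0.352941+0.055)/1.055)^2.4 ≈ 0.102242
  G: 39/255 ≈ 0.152941 > 0.04045 → ((0.152941+0.055)/1.055)^2.4 ≈ 0.020289
  B: 36/255 ≈ 0.141176 > 0.04045 → ((0.141176+0.055)/1.055)^2.4 ≈ 0.017642
R_lin = 0.102242, G_lin = 0.020289, B_lin = 0.017642
L = 0.2126×R + 0.7152×G + 0.0722×B
L = 0.2126×0.102242 + 0.7152×0.020289 + 0.0722×0.017642
L ≈ 0.037521


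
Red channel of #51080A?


Color: #51080A
R = 51 = 81
G = 08 = 8
B = 0A = 10
Red = 81


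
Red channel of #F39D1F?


Color: #F39D1F
R = F3 = 243
G = 9D = 157
B = 1F = 31
Red = 243


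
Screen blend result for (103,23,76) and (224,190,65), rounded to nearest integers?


Screen: C = 255 - (255-A)×(255-B)/255, rounded to nearest integer
R: 255 - (255-103)×(255-224)/255 = 255 - 4712/255 ≈ 255 - 18.478 = 236.522 → 237
G: 255 - (255-23)×(255-190)/255 = 255 - 15080/255 ≈ 255 - 59.137 = 195.863 → 196
B: 255 - (255-76)×(255-65)/255 = 255 - 34010/255 ≈ 255 - 133.373 = 121.627 → 122
= RGB(237, 196, 122)


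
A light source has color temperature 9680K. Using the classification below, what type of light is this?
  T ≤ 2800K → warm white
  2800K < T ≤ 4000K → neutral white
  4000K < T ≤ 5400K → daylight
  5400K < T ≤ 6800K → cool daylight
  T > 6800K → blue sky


Temperature: 9680K
9680K > 6800K → blue sky
Classification: blue sky


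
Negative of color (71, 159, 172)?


Invert: (255-R, 255-G, 255-B)
R: 255-71 = 184
G: 255-159 = 96
B: 255-172 = 83
= RGB(184, 96, 83)


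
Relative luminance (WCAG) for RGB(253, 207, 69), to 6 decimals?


Linearize each channel (sRGB transfer function): c = v/255; c_lin = c/12.92 if c ≤ 0.04045, else ((c+0.055)/1.055)^2.4
  R: 253/255 ≈ 0.992157 > 0.04045 → ((0.992157+0.055)/1.055)^2.4 ≈ 0.982251
  G: 207/255 ≈ 0.811765 > 0.04045 → ((0.811765+0.055)/1.055)^2.4 ≈ 0.623960
  B: 69/255 ≈ 0.270588 > 0.04045 → ((0.270588+0.055)/1.055)^2.4 ≈ 0.059511
R_lin = 0.982251, G_lin = 0.623960, B_lin = 0.059511
L = 0.2126×R + 0.7152×G + 0.0722×B
L = 0.2126×0.982251 + 0.7152×0.623960 + 0.0722×0.059511
L ≈ 0.659380


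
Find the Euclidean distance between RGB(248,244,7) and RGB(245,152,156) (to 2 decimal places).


d = √[(R₁-R₂)² + (G₁-G₂)² + (B₁-B₂)²]
d = √[(248-245)² + (244-152)² + (7-156)²]
d = √[9 + 8464 + 22201]
d = √30674
d ≈ 175.14


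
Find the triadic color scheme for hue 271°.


Triadic: equally spaced at 120° intervals
H1 = 271°
H2 = (271 + 120) mod 360 = 31°
H3 = (271 + 240) mod 360 = 151°
Triadic = 271°, 31°, 151°


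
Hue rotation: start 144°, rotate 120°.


New hue = (H + rotation) mod 360
New hue = (144 + 120) mod 360
= 264 mod 360
= 264°


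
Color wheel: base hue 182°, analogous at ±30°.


Base hue: 182°
Left analog: (182 - 30) mod 360 = 152°
Right analog: (182 + 30) mod 360 = 212°
Analogous hues = 152° and 212°


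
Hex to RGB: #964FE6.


96 → 150 (R)
4F → 79 (G)
E6 → 230 (B)
= RGB(150, 79, 230)


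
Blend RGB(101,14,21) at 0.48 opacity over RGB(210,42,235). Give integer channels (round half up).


C = α×F + (1-α)×B, with 1-α = 0.52
R: 0.48×101 + 0.52×210 = 48.48 + 109.20 = 157.68 → 158
G: 0.48×14 + 0.52×42 = 6.72 + 21.84 = 28.56 → 29
B: 0.48×21 + 0.52×235 = 10.08 + 122.20 = 132.28 → 132
= RGB(158, 29, 132)


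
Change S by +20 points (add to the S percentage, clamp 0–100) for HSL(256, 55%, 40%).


Original S = 55%
Adjustment = +20 percentage points
New S = 55 + (20) = 75
Clamp to [0, 100] → 75
= HSL(256°, 75%, 40%)


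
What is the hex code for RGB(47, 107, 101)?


R = 47 → 2F (hex)
G = 107 → 6B (hex)
B = 101 → 65 (hex)
Hex = #2F6B65


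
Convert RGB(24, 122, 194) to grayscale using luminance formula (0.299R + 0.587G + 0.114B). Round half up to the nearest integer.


Gray = 0.299×R + 0.587×G + 0.114×B
Gray = 0.299×24 + 0.587×122 + 0.114×194
Gray = 7.176 + 71.614 + 22.116
Gray = 100.906 → round half up → 101
Gray = 101


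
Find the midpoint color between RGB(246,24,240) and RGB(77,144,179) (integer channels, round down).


Midpoint: each channel = ⌊(C₁+C₂)/2⌋
R: ⌊(246+77)/2⌋ = 161
G: ⌊(24+144)/2⌋ = 84
B: ⌊(240+179)/2⌋ = 209
= RGB(161, 84, 209)


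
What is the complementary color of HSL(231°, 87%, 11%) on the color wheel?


Complement = opposite side of color wheel = hue + 180°
H' = (231 + 180) mod 360 = 51°
S and L unchanged.
= HSL(51°, 87%, 11%)


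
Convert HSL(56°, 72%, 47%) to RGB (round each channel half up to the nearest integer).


H=56°, S=0.72, L=0.47
C = (1-|2L-1|)×S = (1-|-0.06|)×0.72 = 0.6768
H' = H/60 = 56/60 ≈ 0.9333; X = C×(1-|H' mod 2 - 1|) = 0.63168
m = L - C/2 = 0.47 - 0.3384 = 0.1316
Sector ⌊H'⌋ = 0 → (R',G',B') = (0.6768, 0.63168, 0.0)
RGB = ((R'+m)×255, (G'+m)×255, (B'+m)×255) = (206.142, 194.6364, 33.558)
Round half up → RGB(206, 195, 34)


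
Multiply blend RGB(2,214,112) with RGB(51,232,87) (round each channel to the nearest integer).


Multiply: C = A×B/255, rounded to nearest integer
R: 2×51/255 = 102/255 ≈ 0.400 → 0
G: 214×232/255 = 49648/255 ≈ 194.698 → 195
B: 112×87/255 = 9744/255 ≈ 38.212 → 38
= RGB(0, 195, 38)


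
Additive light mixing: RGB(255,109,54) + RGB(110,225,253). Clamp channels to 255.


Additive: each channel = min(255, C₁+C₂)
R: 255+110 = 365 → 255
G: 109+225 = 334 → 255
B: 54+253 = 307 → 255
= RGB(255, 255, 255)


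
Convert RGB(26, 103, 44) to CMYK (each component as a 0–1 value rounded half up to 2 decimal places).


R'=26/255≈0.1020, G'=103/255≈0.4039, B'=44/255≈0.1725
K = 1 - max(R',G',B') = 1 - 103/255 = 152/255 = 0.59607… → 0.60
(1-R'-K)/(1-K) simplifies to (max-R)/max with max = 103:
C = (103-26)/103 = 77/103 = 0.74757… → 0.75
M = (103-103)/103 = 0/103 = 0 → 0.00
Y = (103-44)/103 = 59/103 = 0.57281… → 0.57
= CMYK(0.75, 0.00, 0.57, 0.60)


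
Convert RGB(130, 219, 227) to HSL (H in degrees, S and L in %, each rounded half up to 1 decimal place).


Normalize: R'=130/255≈0.5098, G'=219/255≈0.8588, B'=227/255≈0.8902
Max=227/255, Min=130/255, Δ=Max-Min=97/255
L = (Max+Min)/2 = (227+130)/510 = 357/510 = 0.7 → L = 70.0%
L > 0.5 → S = Δ/(2-Max-Min) = 97/(510-227-130) = 97/153 = 0.63398… → S = 63.4%
(the 1/255 factors cancel in S and H, so raw channel differences can be used)
Max is B' → H = 60 × ((R-G)/Δ + 4) = 60 × ((130-219)/97 + 4)
  -89/97 + 4 = -0.9175… + 4 = 3.0824…
  H = 60 × 3.0824… = 184.948…° → H = 184.9°
= HSL(184.9°, 63.4%, 70.0%)


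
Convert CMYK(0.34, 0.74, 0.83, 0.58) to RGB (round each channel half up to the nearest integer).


R = 255 × (1-C) × (1-K) = 255 × 0.66 × 0.42 = 70.686 → 71
G = 255 × (1-M) × (1-K) = 255 × 0.26 × 0.42 = 27.846 → 28
B = 255 × (1-Y) × (1-K) = 255 × 0.17 × 0.42 = 18.207 → 18
= RGB(71, 28, 18)


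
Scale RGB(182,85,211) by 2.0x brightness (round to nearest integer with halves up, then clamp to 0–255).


Multiply each channel by 2.0, round half up, clamp to [0, 255]
R: 182×2.0 = 364 → clamp → 255
G: 85×2.0 = 170
B: 211×2.0 = 422 → clamp → 255
= RGB(255, 170, 255)


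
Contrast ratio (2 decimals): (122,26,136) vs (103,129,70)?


Linearize each sRGB channel c=v/255: c/12.92 if c ≤ 0.04045 else ((c+0.055)/1.055)^2.4
L = 0.2126×R_lin + 0.7152×G_lin + 0.0722×B_lin
Color 1 (122,26,136):
  R=122: 122/255≈0.4784 > 0.04045 → ((0.4784+0.055)/1.055)^2.4 ≈ 0.19462
  G=26: 26/255≈0.1020 > 0.04045 → ((0.1020+0.055)/1.055)^2.4 ≈ 0.01033
  B=136: 136/255≈0.5333 > 0.04045 → ((0.5333+0.055)/1.055)^2.4 ≈ 0.24620
  L1 = 0.2126×0.19462 + 0.7152×0.01033 + 0.0722×0.24620 ≈ 0.06654
Color 2 (103,129,70):
  R=103: 103/255≈0.4039 > 0.04045 → ((0.4039+0.055)/1.055)^2.4 ≈ 0.13563
  G=129: 129/255≈0.5059 > 0.04045 → ((0.5059+0.055)/1.055)^2.4 ≈ 0.21953
  B=70: 70/255≈0.2745 > 0.04045 → ((0.2745+0.055)/1.055)^2.4 ≈ 0.06125
  L2 = 0.2126×0.13563 + 0.7152×0.21953 + 0.0722×0.06125 ≈ 0.19026
Lighter = 0.19026, Darker = 0.06654
Ratio = (L_lighter + 0.05) / (L_darker + 0.05)
Ratio = (0.19026 + 0.05) / (0.06654 + 0.05) = 0.24026 / 0.11654 ≈ 2.0616
Ratio ≈ 2.06:1


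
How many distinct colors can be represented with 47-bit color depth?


Colors = 2^bits = 2^47
= 140,737,488,355,328 colors


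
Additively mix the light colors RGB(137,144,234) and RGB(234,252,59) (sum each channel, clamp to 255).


Additive: each channel = min(255, C₁+C₂)
R: 137+234 = 371 → 255
G: 144+252 = 396 → 255
B: 234+59 = 293 → 255
= RGB(255, 255, 255)


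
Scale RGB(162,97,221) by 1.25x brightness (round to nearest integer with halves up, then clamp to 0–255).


Multiply each channel by 1.25, round half up, clamp to [0, 255]
R: 162×1.25 = 202.5 → round → 203
G: 97×1.25 = 121.25 → round → 121
B: 221×1.25 = 276.25 → round → 276 → clamp → 255
= RGB(203, 121, 255)


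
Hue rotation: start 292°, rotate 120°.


New hue = (H + rotation) mod 360
New hue = (292 + 120) mod 360
= 412 mod 360
= 52°


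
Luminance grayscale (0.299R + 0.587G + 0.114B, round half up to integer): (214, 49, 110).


Gray = 0.299×R + 0.587×G + 0.114×B
Gray = 0.299×214 + 0.587×49 + 0.114×110
Gray = 63.986 + 28.763 + 12.540
Gray = 105.289 → round half up → 105
Gray = 105


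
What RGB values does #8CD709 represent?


8C → 140 (R)
D7 → 215 (G)
09 → 9 (B)
= RGB(140, 215, 9)


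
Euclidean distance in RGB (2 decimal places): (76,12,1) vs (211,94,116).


d = √[(R₁-R₂)² + (G₁-G₂)² + (B₁-B₂)²]
d = √[(76-211)² + (12-94)² + (1-116)²]
d = √[18225 + 6724 + 13225]
d = √38174
d ≈ 195.38


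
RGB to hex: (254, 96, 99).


R = 254 → FE (hex)
G = 96 → 60 (hex)
B = 99 → 63 (hex)
Hex = #FE6063


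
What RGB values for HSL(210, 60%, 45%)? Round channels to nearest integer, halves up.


H=210°, S=0.60, L=0.45
C = (1-|2L-1|)×S = (1-|-0.10|)×0.60 = 0.54
H' = H/60 = 210/60 ≈ 3.5000; X = C×(1-|H' mod 2 - 1|) = 0.27
m = L - C/2 = 0.45 - 0.27 = 0.18
Sector ⌊H'⌋ = 3 → (R',G',B') = (0.0, 0.27, 0.54)
RGB = ((R'+m)×255, (G'+m)×255, (B'+m)×255) = (45.9, 114.75, 183.6)
Round half up → RGB(46, 115, 184)


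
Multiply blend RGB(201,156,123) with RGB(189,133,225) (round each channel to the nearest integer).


Multiply: C = A×B/255, rounded to nearest integer
R: 201×189/255 = 37989/255 ≈ 148.976 → 149
G: 156×133/255 = 20748/255 ≈ 81.365 → 81
B: 123×225/255 = 27675/255 ≈ 108.529 → 109
= RGB(149, 81, 109)


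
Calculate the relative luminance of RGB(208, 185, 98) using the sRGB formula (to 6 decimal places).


Linearize each channel (sRGB transfer function): c = v/255; c_lin = c/12.92 if c ≤ 0.04045, else ((c+0.055)/1.055)^2.4
  R: 208/255 ≈ 0.815686 > 0.04045 → ((0.815686+0.055)/1.055)^2.4 ≈ 0.630757
  G: 185/255 ≈ 0.725490 > 0.04045 → ((0.725490+0.055)/1.055)^2.4 ≈ 0.485150
  B: 98/255 ≈ 0.384314 > 0.04045 → ((0.384314+0.055)/1.055)^2.4 ≈ 0.122139
R_lin = 0.630757, G_lin = 0.485150, B_lin = 0.122139
L = 0.2126×R + 0.7152×G + 0.0722×B
L = 0.2126×0.630757 + 0.7152×0.485150 + 0.0722×0.122139
L ≈ 0.489897


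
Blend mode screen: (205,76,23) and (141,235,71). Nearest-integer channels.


Screen: C = 255 - (255-A)×(255-B)/255, rounded to nearest integer
R: 255 - (255-205)×(255-141)/255 = 255 - 5700/255 ≈ 255 - 22.353 = 232.647 → 233
G: 255 - (255-76)×(255-235)/255 = 255 - 3580/255 ≈ 255 - 14.039 = 240.961 → 241
B: 255 - (255-23)×(255-71)/255 = 255 - 42688/255 ≈ 255 - 167.404 = 87.596 → 88
= RGB(233, 241, 88)


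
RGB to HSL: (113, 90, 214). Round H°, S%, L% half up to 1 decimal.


Normalize: R'=113/255≈0.4431, G'=90/255≈0.3529, B'=214/255≈0.8392
Max=214/255, Min=90/255, Δ=Max-Min=124/255
L = (Max+Min)/2 = (214+90)/510 = 304/510 = 0.59607… → L = 59.6%
L > 0.5 → S = Δ/(2-Max-Min) = 124/(510-214-90) = 124/206 = 0.60194… → S = 60.2%
(the 1/255 factors cancel in S and H, so raw channel differences can be used)
Max is B' → H = 60 × ((R-G)/Δ + 4) = 60 × ((113-90)/124 + 4)
  23/124 + 4 = 0.1854… + 4 = 4.1854…
  H = 60 × 4.1854… = 251.129…° → H = 251.1°
= HSL(251.1°, 60.2%, 59.6%)


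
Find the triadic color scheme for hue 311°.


Triadic: equally spaced at 120° intervals
H1 = 311°
H2 = (311 + 120) mod 360 = 71°
H3 = (311 + 240) mod 360 = 191°
Triadic = 311°, 71°, 191°


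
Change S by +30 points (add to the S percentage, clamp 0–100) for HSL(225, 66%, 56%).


Original S = 66%
Adjustment = +30 percentage points
New S = 66 + (30) = 96
Clamp to [0, 100] → 96
= HSL(225°, 96%, 56%)


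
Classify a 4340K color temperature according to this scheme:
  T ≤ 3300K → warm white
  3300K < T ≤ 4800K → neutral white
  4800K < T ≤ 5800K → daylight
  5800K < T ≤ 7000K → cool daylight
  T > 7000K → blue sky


Temperature: 4340K
3300K < 4340K ≤ 4800K → neutral white
Classification: neutral white


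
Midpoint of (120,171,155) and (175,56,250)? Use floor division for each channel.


Midpoint: each channel = ⌊(C₁+C₂)/2⌋
R: ⌊(120+175)/2⌋ = 147
G: ⌊(171+56)/2⌋ = 113
B: ⌊(155+250)/2⌋ = 202
= RGB(147, 113, 202)


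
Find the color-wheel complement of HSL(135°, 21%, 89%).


Complement = opposite side of color wheel = hue + 180°
H' = (135 + 180) mod 360 = 315°
S and L unchanged.
= HSL(315°, 21%, 89%)


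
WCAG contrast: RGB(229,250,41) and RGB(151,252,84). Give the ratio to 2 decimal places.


Linearize each sRGB channel c=v/255: c/12.92 if c ≤ 0.04045 else ((c+0.055)/1.055)^2.4
L = 0.2126×R_lin + 0.7152×G_lin + 0.0722×B_lin
Color 1 (229,250,41):
  R=229: 229/255≈0.8980 > 0.04045 → ((0.8980+0.055)/1.055)^2.4 ≈ 0.78354
  G=250: 250/255≈0.9804 > 0.04045 → ((0.9804+0.055)/1.055)^2.4 ≈ 0.95597
  B=41: 41/255≈0.1608 > 0.04045 → ((0.1608+0.055)/1.055)^2.4 ≈ 0.02217
  L1 = 0.2126×0.78354 + 0.7152×0.95597 + 0.0722×0.02217 ≈ 0.85189
Color 2 (151,252,84):
  R=151: 151/255≈0.5922 > 0.04045 → ((0.5922+0.055)/1.055)^2.4 ≈ 0.30947
  G=252: 252/255≈0.9882 > 0.04045 → ((0.9882+0.055)/1.055)^2.4 ≈ 0.97345
  B=84: 84/255≈0.3294 > 0.04045 → ((0.3294+0.055)/1.055)^2.4 ≈ 0.08866
  L2 = 0.2126×0.30947 + 0.7152×0.97345 + 0.0722×0.08866 ≈ 0.76840
Lighter = 0.85189, Darker = 0.76840
Ratio = (L_lighter + 0.05) / (L_darker + 0.05)
Ratio = (0.85189 + 0.05) / (0.76840 + 0.05) = 0.90189 / 0.81840 ≈ 1.1020
Ratio ≈ 1.10:1


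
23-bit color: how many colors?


Colors = 2^bits = 2^23
= 8,388,608 colors


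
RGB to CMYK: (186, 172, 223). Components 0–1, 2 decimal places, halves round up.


R'=186/255≈0.7294, G'=172/255≈0.6745, B'=223/255≈0.8745
K = 1 - max(R',G',B') = 1 - 223/255 = 32/255 = 0.12549… → 0.13
(1-R'-K)/(1-K) simplifies to (max-R)/max with max = 223:
C = (223-186)/223 = 37/223 = 0.16591… → 0.17
M = (223-172)/223 = 51/223 = 0.22869… → 0.23
Y = (223-223)/223 = 0/223 = 0 → 0.00
= CMYK(0.17, 0.23, 0.00, 0.13)


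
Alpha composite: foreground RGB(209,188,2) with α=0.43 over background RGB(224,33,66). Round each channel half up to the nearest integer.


C = α×F + (1-α)×B, with 1-α = 0.57
R: 0.43×209 + 0.57×224 = 89.87 + 127.68 = 217.55 → 218
G: 0.43×188 + 0.57×33 = 80.84 + 18.81 = 99.65 → 100
B: 0.43×2 + 0.57×66 = 0.86 + 37.62 = 38.48 → 38
= RGB(218, 100, 38)


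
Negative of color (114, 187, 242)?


Invert: (255-R, 255-G, 255-B)
R: 255-114 = 141
G: 255-187 = 68
B: 255-242 = 13
= RGB(141, 68, 13)


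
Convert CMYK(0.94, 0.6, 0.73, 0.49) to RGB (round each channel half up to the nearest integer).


R = 255 × (1-C) × (1-K) = 255 × 0.06 × 0.51 = 7.803 → 8
G = 255 × (1-M) × (1-K) = 255 × 0.40 × 0.51 = 52.02 → 52
B = 255 × (1-Y) × (1-K) = 255 × 0.27 × 0.51 = 35.1135 → 35
= RGB(8, 52, 35)


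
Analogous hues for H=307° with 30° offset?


Base hue: 307°
Left analog: (307 - 30) mod 360 = 277°
Right analog: (307 + 30) mod 360 = 337°
Analogous hues = 277° and 337°


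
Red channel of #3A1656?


Color: #3A1656
R = 3A = 58
G = 16 = 22
B = 56 = 86
Red = 58


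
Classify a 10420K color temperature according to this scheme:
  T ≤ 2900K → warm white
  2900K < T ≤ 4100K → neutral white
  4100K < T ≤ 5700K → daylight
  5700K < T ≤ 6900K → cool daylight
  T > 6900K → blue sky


Temperature: 10420K
10420K > 6900K → blue sky
Classification: blue sky


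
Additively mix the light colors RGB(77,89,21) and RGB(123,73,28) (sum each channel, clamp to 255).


Additive: each channel = min(255, C₁+C₂)
R: 77+123 = 200 → 200
G: 89+73 = 162 → 162
B: 21+28 = 49 → 49
= RGB(200, 162, 49)


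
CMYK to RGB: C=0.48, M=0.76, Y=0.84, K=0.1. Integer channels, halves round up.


R = 255 × (1-C) × (1-K) = 255 × 0.52 × 0.90 = 119.34 → 119
G = 255 × (1-M) × (1-K) = 255 × 0.24 × 0.90 = 55.08 → 55
B = 255 × (1-Y) × (1-K) = 255 × 0.16 × 0.90 = 36.72 → 37
= RGB(119, 55, 37)


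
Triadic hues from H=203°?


Triadic: equally spaced at 120° intervals
H1 = 203°
H2 = (203 + 120) mod 360 = 323°
H3 = (203 + 240) mod 360 = 83°
Triadic = 203°, 323°, 83°


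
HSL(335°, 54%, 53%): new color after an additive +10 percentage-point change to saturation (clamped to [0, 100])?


Original S = 54%
Adjustment = +10 percentage points
New S = 54 + (10) = 64
Clamp to [0, 100] → 64
= HSL(335°, 64%, 53%)


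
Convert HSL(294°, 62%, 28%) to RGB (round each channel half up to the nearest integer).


H=294°, S=0.62, L=0.28
C = (1-|2L-1|)×S = (1-|-0.44|)×0.62 = 0.3472
H' = H/60 = 294/60 ≈ 4.9000; X = C×(1-|H' mod 2 - 1|) = 0.31248
m = L - C/2 = 0.28 - 0.1736 = 0.1064
Sector ⌊H'⌋ = 4 → (R',G',B') = (0.31248, 0.0, 0.3472)
RGB = ((R'+m)×255, (G'+m)×255, (B'+m)×255) = (106.8144, 27.132, 115.668)
Round half up → RGB(107, 27, 116)


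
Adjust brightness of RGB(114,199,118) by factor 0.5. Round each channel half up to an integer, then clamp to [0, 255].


Multiply each channel by 0.5, round half up, clamp to [0, 255]
R: 114×0.5 = 57
G: 199×0.5 = 99.5 → round → 100
B: 118×0.5 = 59
= RGB(57, 100, 59)


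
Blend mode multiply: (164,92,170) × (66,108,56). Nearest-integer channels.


Multiply: C = A×B/255, rounded to nearest integer
R: 164×66/255 = 10824/255 ≈ 42.447 → 42
G: 92×108/255 = 9936/255 ≈ 38.965 → 39
B: 170×56/255 = 9520/255 ≈ 37.333 → 37
= RGB(42, 39, 37)


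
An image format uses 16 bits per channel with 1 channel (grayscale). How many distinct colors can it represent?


Total bits = 16 bits/channel × 1 channels = 16 bits
Distinct colors = 2^16
= 65,536 colors


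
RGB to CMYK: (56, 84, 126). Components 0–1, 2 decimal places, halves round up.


R'=56/255≈0.2196, G'=84/255≈0.3294, B'=126/255≈0.4941
K = 1 - max(R',G',B') = 1 - 126/255 = 129/255 = 0.50588… → 0.51
(1-R'-K)/(1-K) simplifies to (max-R)/max with max = 126:
C = (126-56)/126 = 70/126 = 0.55555… → 0.56
M = (126-84)/126 = 42/126 = 0.33333… → 0.33
Y = (126-126)/126 = 0/126 = 0 → 0.00
= CMYK(0.56, 0.33, 0.00, 0.51)


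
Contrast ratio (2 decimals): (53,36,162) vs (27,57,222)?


Linearize each sRGB channel c=v/255: c/12.92 if c ≤ 0.04045 else ((c+0.055)/1.055)^2.4
L = 0.2126×R_lin + 0.7152×G_lin + 0.0722×B_lin
Color 1 (53,36,162):
  R=53: 53/255≈0.2078 > 0.04045 → ((0.2078+0.055)/1.055)^2.4 ≈ 0.03560
  G=36: 36/255≈0.1412 > 0.04045 → ((0.1412+0.055)/1.055)^2.4 ≈ 0.01764
  B=162: 162/255≈0.6353 > 0.04045 → ((0.6353+0.055)/1.055)^2.4 ≈ 0.36131
  L1 = 0.2126×0.03560 + 0.7152×0.01764 + 0.0722×0.36131 ≈ 0.04627
Color 2 (27,57,222):
  R=27: 27/255≈0.1059 > 0.04045 → ((0.1059+0.055)/1.055)^2.4 ≈ 0.01096
  G=57: 57/255≈0.2235 > 0.04045 → ((0.2235+0.055)/1.055)^2.4 ≈ 0.04092
  B=222: 222/255≈0.8706 > 0.04045 → ((0.8706+0.055)/1.055)^2.4 ≈ 0.73046
  L2 = 0.2126×0.01096 + 0.7152×0.04092 + 0.0722×0.73046 ≈ 0.08433
Lighter = 0.08433, Darker = 0.04627
Ratio = (L_lighter + 0.05) / (L_darker + 0.05)
Ratio = (0.08433 + 0.05) / (0.04627 + 0.05) = 0.13433 / 0.09627 ≈ 1.3953
Ratio ≈ 1.40:1


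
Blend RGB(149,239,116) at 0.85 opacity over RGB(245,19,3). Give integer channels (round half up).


C = α×F + (1-α)×B, with 1-α = 0.15
R: 0.85×149 + 0.15×245 = 126.65 + 36.75 = 163.40 → 163
G: 0.85×239 + 0.15×19 = 203.15 + 2.85 = 206.00 → 206
B: 0.85×116 + 0.15×3 = 98.60 + 0.45 = 99.05 → 99
= RGB(163, 206, 99)


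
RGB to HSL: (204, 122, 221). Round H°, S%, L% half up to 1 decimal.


Normalize: R'=204/255≈0.8000, G'=122/255≈0.4784, B'=221/255≈0.8667
Max=221/255, Min=122/255, Δ=Max-Min=99/255
L = (Max+Min)/2 = (221+122)/510 = 343/510 = 0.67254… → L = 67.3%
L > 0.5 → S = Δ/(2-Max-Min) = 99/(510-221-122) = 99/167 = 0.59281… → S = 59.3%
(the 1/255 factors cancel in S and H, so raw channel differences can be used)
Max is B' → H = 60 × ((R-G)/Δ + 4) = 60 × ((204-122)/99 + 4)
  82/99 + 4 = 0.8282… + 4 = 4.8282…
  H = 60 × 4.8282… = 289.696…° → H = 289.7°
= HSL(289.7°, 59.3%, 67.3%)


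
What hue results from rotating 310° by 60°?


New hue = (H + rotation) mod 360
New hue = (310 + 60) mod 360
= 370 mod 360
= 10°


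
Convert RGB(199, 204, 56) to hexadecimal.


R = 199 → C7 (hex)
G = 204 → CC (hex)
B = 56 → 38 (hex)
Hex = #C7CC38


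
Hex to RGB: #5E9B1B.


5E → 94 (R)
9B → 155 (G)
1B → 27 (B)
= RGB(94, 155, 27)


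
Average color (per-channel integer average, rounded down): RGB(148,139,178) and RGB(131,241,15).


Midpoint: each channel = ⌊(C₁+C₂)/2⌋
R: ⌊(148+131)/2⌋ = 139
G: ⌊(139+241)/2⌋ = 190
B: ⌊(178+15)/2⌋ = 96
= RGB(139, 190, 96)


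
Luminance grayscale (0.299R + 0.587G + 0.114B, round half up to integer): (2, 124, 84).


Gray = 0.299×R + 0.587×G + 0.114×B
Gray = 0.299×2 + 0.587×124 + 0.114×84
Gray = 0.598 + 72.788 + 9.576
Gray = 82.962 → round half up → 83
Gray = 83


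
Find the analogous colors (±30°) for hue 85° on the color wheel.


Base hue: 85°
Left analog: (85 - 30) mod 360 = 55°
Right analog: (85 + 30) mod 360 = 115°
Analogous hues = 55° and 115°


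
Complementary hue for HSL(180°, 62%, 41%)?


Complement = opposite side of color wheel = hue + 180°
H' = (180 + 180) mod 360 = 0°
S and L unchanged.
= HSL(0°, 62%, 41%)


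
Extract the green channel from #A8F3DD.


Color: #A8F3DD
R = A8 = 168
G = F3 = 243
B = DD = 221
Green = 243


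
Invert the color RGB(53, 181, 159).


Invert: (255-R, 255-G, 255-B)
R: 255-53 = 202
G: 255-181 = 74
B: 255-159 = 96
= RGB(202, 74, 96)


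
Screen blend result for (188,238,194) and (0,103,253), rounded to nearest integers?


Screen: C = 255 - (255-A)×(255-B)/255, rounded to nearest integer
R: 255 - (255-188)×(255-0)/255 = 255 - 17085/255 ≈ 255 - 67.000 = 188.000 → 188
G: 255 - (255-238)×(255-103)/255 = 255 - 2584/255 ≈ 255 - 10.133 = 244.867 → 245
B: 255 - (255-194)×(255-253)/255 = 255 - 122/255 ≈ 255 - 0.478 = 254.522 → 255
= RGB(188, 245, 255)


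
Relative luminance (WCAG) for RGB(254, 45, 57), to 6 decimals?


Linearize each channel (sRGB transfer function): c = v/255; c_lin = c/12.92 if c ≤ 0.04045, else ((c+0.055)/1.055)^2.4
  R: 254/255 ≈ 0.996078 > 0.04045 → ((0.996078+0.055)/1.055)^2.4 ≈ 0.991102
  G: 45/255 ≈ 0.176471 > 0.04045 → ((0.176471+0.055)/1.055)^2.4 ≈ 0.026241
  B: 57/255 ≈ 0.223529 > 0.04045 → ((0.223529+0.055)/1.055)^2.4 ≈ 0.040915
R_lin = 0.991102, G_lin = 0.026241, B_lin = 0.040915
L = 0.2126×R + 0.7152×G + 0.0722×B
L = 0.2126×0.991102 + 0.7152×0.026241 + 0.0722×0.040915
L ≈ 0.232430


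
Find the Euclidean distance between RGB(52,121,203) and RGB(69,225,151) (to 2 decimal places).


d = √[(R₁-R₂)² + (G₁-G₂)² + (B₁-B₂)²]
d = √[(52-69)² + (121-225)² + (203-151)²]
d = √[289 + 10816 + 2704]
d = √13809
d ≈ 117.51


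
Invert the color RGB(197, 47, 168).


Invert: (255-R, 255-G, 255-B)
R: 255-197 = 58
G: 255-47 = 208
B: 255-168 = 87
= RGB(58, 208, 87)


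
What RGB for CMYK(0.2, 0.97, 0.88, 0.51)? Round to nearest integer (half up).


R = 255 × (1-C) × (1-K) = 255 × 0.80 × 0.49 = 99.96 → 100
G = 255 × (1-M) × (1-K) = 255 × 0.03 × 0.49 = 3.7485 → 4
B = 255 × (1-Y) × (1-K) = 255 × 0.12 × 0.49 = 14.994 → 15
= RGB(100, 4, 15)


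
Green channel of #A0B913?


Color: #A0B913
R = A0 = 160
G = B9 = 185
B = 13 = 19
Green = 185


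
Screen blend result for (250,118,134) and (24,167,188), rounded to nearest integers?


Screen: C = 255 - (255-A)×(255-B)/255, rounded to nearest integer
R: 255 - (255-250)×(255-24)/255 = 255 - 1155/255 ≈ 255 - 4.529 = 250.471 → 250
G: 255 - (255-118)×(255-167)/255 = 255 - 12056/255 ≈ 255 - 47.278 = 207.722 → 208
B: 255 - (255-134)×(255-188)/255 = 255 - 8107/255 ≈ 255 - 31.792 = 223.208 → 223
= RGB(250, 208, 223)


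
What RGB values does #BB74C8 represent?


BB → 187 (R)
74 → 116 (G)
C8 → 200 (B)
= RGB(187, 116, 200)


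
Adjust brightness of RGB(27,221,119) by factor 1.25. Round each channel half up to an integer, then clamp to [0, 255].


Multiply each channel by 1.25, round half up, clamp to [0, 255]
R: 27×1.25 = 33.75 → round → 34
G: 221×1.25 = 276.25 → round → 276 → clamp → 255
B: 119×1.25 = 148.75 → round → 149
= RGB(34, 255, 149)


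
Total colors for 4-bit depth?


Colors = 2^bits = 2^4
= 16 colors


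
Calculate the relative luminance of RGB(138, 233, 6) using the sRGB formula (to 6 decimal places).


Linearize each channel (sRGB transfer function): c = v/255; c_lin = c/12.92 if c ≤ 0.04045, else ((c+0.055)/1.055)^2.4
  R: 138/255 ≈ 0.541176 > 0.04045 → ((0.541176+0.055)/1.055)^2.4 ≈ 0.254152
  G: 233/255 ≈ 0.913725 > 0.04045 → ((0.913725+0.055)/1.055)^2.4 ≈ 0.814847
  B: 6/255 ≈ 0.023529 ≤ 0.04045 → 0.023529/12.92 ≈ 0.001821
R_lin = 0.254152, G_lin = 0.814847, B_lin = 0.001821
L = 0.2126×R + 0.7152×G + 0.0722×B
L = 0.2126×0.254152 + 0.7152×0.814847 + 0.0722×0.001821
L ≈ 0.636942


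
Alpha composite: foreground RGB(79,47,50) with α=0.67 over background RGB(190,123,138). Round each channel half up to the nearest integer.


C = α×F + (1-α)×B, with 1-α = 0.33
R: 0.67×79 + 0.33×190 = 52.93 + 62.70 = 115.63 → 116
G: 0.67×47 + 0.33×123 = 31.49 + 40.59 = 72.08 → 72
B: 0.67×50 + 0.33×138 = 33.50 + 45.54 = 79.04 → 79
= RGB(116, 72, 79)


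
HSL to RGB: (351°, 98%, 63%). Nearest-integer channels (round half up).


H=351°, S=0.98, L=0.63
C = (1-|2L-1|)×S = (1-|0.26|)×0.98 = 0.7252
H' = H/60 = 351/60 ≈ 5.8500; X = C×(1-|H' mod 2 - 1|) = 0.10878
m = L - C/2 = 0.63 - 0.3626 = 0.2674
Sector ⌊H'⌋ = 5 → (R',G',B') = (0.7252, 0.0, 0.10878)
RGB = ((R'+m)×255, (G'+m)×255, (B'+m)×255) = (253.113, 68.187, 95.9259)
Round half up → RGB(253, 68, 96)


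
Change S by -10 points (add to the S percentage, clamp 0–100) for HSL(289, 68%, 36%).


Original S = 68%
Adjustment = -10 percentage points
New S = 68 + (-10) = 58
Clamp to [0, 100] → 58
= HSL(289°, 58%, 36%)


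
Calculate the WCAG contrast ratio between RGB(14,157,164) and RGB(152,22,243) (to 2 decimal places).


Linearize each sRGB channel c=v/255: c/12.92 if c ≤ 0.04045 else ((c+0.055)/1.055)^2.4
L = 0.2126×R_lin + 0.7152×G_lin + 0.0722×B_lin
Color 1 (14,157,164):
  R=14: 14/255≈0.0549 > 0.04045 → ((0.0549+0.055)/1.055)^2.4 ≈ 0.00439
  G=157: 157/255≈0.6157 > 0.04045 → ((0.6157+0.055)/1.055)^2.4 ≈ 0.33716
  B=164: 164/255≈0.6431 > 0.04045 → ((0.6431+0.055)/1.055)^2.4 ≈ 0.37124
  L1 = 0.2126×0.00439 + 0.7152×0.33716 + 0.0722×0.37124 ≈ 0.26888
Color 2 (152,22,243):
  R=152: 152/255≈0.5961 > 0.04045 → ((0.5961+0.055)/1.055)^2.4 ≈ 0.31399
  G=22: 22/255≈0.0863 > 0.04045 → ((0.0863+0.055)/1.055)^2.4 ≈ 0.00802
  B=243: 243/255≈0.9529 > 0.04045 → ((0.9529+0.055)/1.055)^2.4 ≈ 0.89627
  L2 = 0.2126×0.31399 + 0.7152×0.00802 + 0.0722×0.89627 ≈ 0.13720
Lighter = 0.26888, Darker = 0.13720
Ratio = (L_lighter + 0.05) / (L_darker + 0.05)
Ratio = (0.26888 + 0.05) / (0.13720 + 0.05) = 0.31888 / 0.18720 ≈ 1.7034
Ratio ≈ 1.70:1


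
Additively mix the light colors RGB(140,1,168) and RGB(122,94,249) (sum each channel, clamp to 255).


Additive: each channel = min(255, C₁+C₂)
R: 140+122 = 262 → 255
G: 1+94 = 95 → 95
B: 168+249 = 417 → 255
= RGB(255, 95, 255)


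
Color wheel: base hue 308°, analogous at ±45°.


Base hue: 308°
Left analog: (308 - 45) mod 360 = 263°
Right analog: (308 + 45) mod 360 = 353°
Analogous hues = 263° and 353°


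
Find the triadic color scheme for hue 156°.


Triadic: equally spaced at 120° intervals
H1 = 156°
H2 = (156 + 120) mod 360 = 276°
H3 = (156 + 240) mod 360 = 36°
Triadic = 156°, 276°, 36°


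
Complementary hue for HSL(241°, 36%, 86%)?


Complement = opposite side of color wheel = hue + 180°
H' = (241 + 180) mod 360 = 61°
S and L unchanged.
= HSL(61°, 36%, 86%)


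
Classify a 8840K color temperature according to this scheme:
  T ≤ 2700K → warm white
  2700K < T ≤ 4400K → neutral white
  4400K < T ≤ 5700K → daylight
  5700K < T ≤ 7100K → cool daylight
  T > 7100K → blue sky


Temperature: 8840K
8840K > 7100K → blue sky
Classification: blue sky


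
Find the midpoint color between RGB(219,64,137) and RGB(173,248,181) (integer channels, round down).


Midpoint: each channel = ⌊(C₁+C₂)/2⌋
R: ⌊(219+173)/2⌋ = 196
G: ⌊(64+248)/2⌋ = 156
B: ⌊(137+181)/2⌋ = 159
= RGB(196, 156, 159)


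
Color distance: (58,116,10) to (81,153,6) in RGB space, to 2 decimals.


d = √[(R₁-R₂)² + (G₁-G₂)² + (B₁-B₂)²]
d = √[(58-81)² + (116-153)² + (10-6)²]
d = √[529 + 1369 + 16]
d = √1914
d ≈ 43.75


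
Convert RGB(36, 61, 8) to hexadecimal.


R = 36 → 24 (hex)
G = 61 → 3D (hex)
B = 8 → 08 (hex)
Hex = #243D08


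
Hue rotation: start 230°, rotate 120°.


New hue = (H + rotation) mod 360
New hue = (230 + 120) mod 360
= 350 mod 360
= 350°


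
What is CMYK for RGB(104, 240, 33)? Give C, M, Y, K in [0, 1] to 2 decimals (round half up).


R'=104/255≈0.4078, G'=240/255≈0.9412, B'=33/255≈0.1294
K = 1 - max(R',G',B') = 1 - 240/255 = 15/255 = 0.05882… → 0.06
(1-R'-K)/(1-K) simplifies to (max-R)/max with max = 240:
C = (240-104)/240 = 136/240 = 0.56666… → 0.57
M = (240-240)/240 = 0/240 = 0 → 0.00
Y = (240-33)/240 = 207/240 = 0.8625 → 0.86
= CMYK(0.57, 0.00, 0.86, 0.06)


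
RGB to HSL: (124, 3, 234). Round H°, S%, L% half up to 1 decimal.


Normalize: R'=124/255≈0.4863, G'=3/255≈0.0118, B'=234/255≈0.9176
Max=234/255, Min=3/255, Δ=Max-Min=231/255
L = (Max+Min)/2 = (234+3)/510 = 237/510 = 0.46470… → L = 46.5%
L ≤ 0.5 → S = Δ/(Max+Min) = 231/(234+3) = 231/237 = 0.97468… → S = 97.5%
(the 1/255 factors cancel in S and H, so raw channel differences can be used)
Max is B' → H = 60 × ((R-G)/Δ + 4) = 60 × ((124-3)/231 + 4)
  121/231 + 4 = 0.5238… + 4 = 4.5238…
  H = 60 × 4.5238… = 271.428…° → H = 271.4°
= HSL(271.4°, 97.5%, 46.5%)


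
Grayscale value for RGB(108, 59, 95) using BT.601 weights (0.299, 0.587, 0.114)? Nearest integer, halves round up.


Gray = 0.299×R + 0.587×G + 0.114×B
Gray = 0.299×108 + 0.587×59 + 0.114×95
Gray = 32.292 + 34.633 + 10.830
Gray = 77.755 → round half up → 78
Gray = 78


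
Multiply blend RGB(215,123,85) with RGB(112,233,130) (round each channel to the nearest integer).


Multiply: C = A×B/255, rounded to nearest integer
R: 215×112/255 = 24080/255 ≈ 94.431 → 94
G: 123×233/255 = 28659/255 ≈ 112.388 → 112
B: 85×130/255 = 11050/255 ≈ 43.333 → 43
= RGB(94, 112, 43)


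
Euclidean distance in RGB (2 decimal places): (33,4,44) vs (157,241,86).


d = √[(R₁-R₂)² + (G₁-G₂)² + (B₁-B₂)²]
d = √[(33-157)² + (4-241)² + (44-86)²]
d = √[15376 + 56169 + 1764]
d = √73309
d ≈ 270.76


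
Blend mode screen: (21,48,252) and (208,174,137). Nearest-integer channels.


Screen: C = 255 - (255-A)×(255-B)/255, rounded to nearest integer
R: 255 - (255-21)×(255-208)/255 = 255 - 10998/255 ≈ 255 - 43.129 = 211.871 → 212
G: 255 - (255-48)×(255-174)/255 = 255 - 16767/255 ≈ 255 - 65.753 = 189.247 → 189
B: 255 - (255-252)×(255-137)/255 = 255 - 354/255 ≈ 255 - 1.388 = 253.612 → 254
= RGB(212, 189, 254)


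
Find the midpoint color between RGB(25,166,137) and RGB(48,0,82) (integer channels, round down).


Midpoint: each channel = ⌊(C₁+C₂)/2⌋
R: ⌊(25+48)/2⌋ = 36
G: ⌊(166+0)/2⌋ = 83
B: ⌊(137+82)/2⌋ = 109
= RGB(36, 83, 109)
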